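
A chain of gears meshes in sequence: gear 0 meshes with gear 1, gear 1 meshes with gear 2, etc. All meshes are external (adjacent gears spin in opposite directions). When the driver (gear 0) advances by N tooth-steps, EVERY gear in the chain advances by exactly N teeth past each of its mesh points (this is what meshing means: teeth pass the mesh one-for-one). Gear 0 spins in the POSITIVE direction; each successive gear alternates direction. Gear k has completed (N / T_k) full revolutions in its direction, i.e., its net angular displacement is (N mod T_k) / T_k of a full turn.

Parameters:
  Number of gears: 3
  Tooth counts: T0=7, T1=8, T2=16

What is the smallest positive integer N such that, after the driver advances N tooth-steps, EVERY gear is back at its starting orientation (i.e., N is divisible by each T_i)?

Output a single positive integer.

Answer: 112

Derivation:
Gear k returns to start when N is a multiple of T_k.
All gears at start simultaneously when N is a common multiple of [7, 8, 16]; the smallest such N is lcm(7, 8, 16).
Start: lcm = T0 = 7
Fold in T1=8: gcd(7, 8) = 1; lcm(7, 8) = 7 * 8 / 1 = 56 / 1 = 56
Fold in T2=16: gcd(56, 16) = 8; lcm(56, 16) = 56 * 16 / 8 = 896 / 8 = 112
Full cycle length = 112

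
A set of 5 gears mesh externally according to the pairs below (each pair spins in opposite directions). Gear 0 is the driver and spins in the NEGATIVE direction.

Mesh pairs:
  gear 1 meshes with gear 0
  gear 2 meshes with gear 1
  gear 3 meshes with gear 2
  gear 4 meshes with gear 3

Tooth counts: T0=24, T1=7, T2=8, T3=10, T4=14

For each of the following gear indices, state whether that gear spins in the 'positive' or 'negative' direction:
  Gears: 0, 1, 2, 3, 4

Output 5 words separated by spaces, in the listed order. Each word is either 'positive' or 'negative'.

Gear 0 (driver): negative (depth 0)
  gear 1: meshes with gear 0 -> depth 1 -> positive (opposite of gear 0)
  gear 2: meshes with gear 1 -> depth 2 -> negative (opposite of gear 1)
  gear 3: meshes with gear 2 -> depth 3 -> positive (opposite of gear 2)
  gear 4: meshes with gear 3 -> depth 4 -> negative (opposite of gear 3)
Queried indices 0, 1, 2, 3, 4 -> negative, positive, negative, positive, negative

Answer: negative positive negative positive negative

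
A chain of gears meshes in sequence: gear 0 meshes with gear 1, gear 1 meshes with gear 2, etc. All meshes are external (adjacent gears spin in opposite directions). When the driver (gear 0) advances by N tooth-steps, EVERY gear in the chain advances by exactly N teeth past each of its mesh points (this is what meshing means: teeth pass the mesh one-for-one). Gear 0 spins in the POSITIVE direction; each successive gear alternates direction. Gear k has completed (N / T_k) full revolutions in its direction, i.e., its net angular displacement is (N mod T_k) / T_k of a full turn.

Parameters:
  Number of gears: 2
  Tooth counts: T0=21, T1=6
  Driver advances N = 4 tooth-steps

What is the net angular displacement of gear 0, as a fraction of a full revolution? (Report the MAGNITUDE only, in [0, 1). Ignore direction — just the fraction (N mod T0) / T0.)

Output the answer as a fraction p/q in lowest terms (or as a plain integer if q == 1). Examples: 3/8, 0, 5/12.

Answer: 4/21

Derivation:
Chain of 2 gears, tooth counts: [21, 6]
  gear 0: T0=21, direction=positive, advance = 4 mod 21 = 4 teeth = 4/21 turn
  gear 1: T1=6, direction=negative, advance = 4 mod 6 = 4 teeth = 4/6 turn
Gear 0: 4 mod 21 = 4
Fraction = 4 / 21 = 4/21 (gcd(4,21)=1) = 4/21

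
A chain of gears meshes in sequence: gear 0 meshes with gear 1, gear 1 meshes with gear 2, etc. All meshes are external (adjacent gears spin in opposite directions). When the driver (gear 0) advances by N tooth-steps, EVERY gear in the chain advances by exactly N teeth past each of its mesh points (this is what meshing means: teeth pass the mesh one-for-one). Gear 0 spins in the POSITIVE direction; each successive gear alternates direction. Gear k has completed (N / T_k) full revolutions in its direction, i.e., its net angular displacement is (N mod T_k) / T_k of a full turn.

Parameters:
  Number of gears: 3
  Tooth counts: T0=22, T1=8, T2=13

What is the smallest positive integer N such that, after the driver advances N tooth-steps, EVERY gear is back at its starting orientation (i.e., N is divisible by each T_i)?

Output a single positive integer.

Answer: 1144

Derivation:
Gear k returns to start when N is a multiple of T_k.
All gears at start simultaneously when N is a common multiple of [22, 8, 13]; the smallest such N is lcm(22, 8, 13).
Start: lcm = T0 = 22
Fold in T1=8: gcd(22, 8) = 2; lcm(22, 8) = 22 * 8 / 2 = 176 / 2 = 88
Fold in T2=13: gcd(88, 13) = 1; lcm(88, 13) = 88 * 13 / 1 = 1144 / 1 = 1144
Full cycle length = 1144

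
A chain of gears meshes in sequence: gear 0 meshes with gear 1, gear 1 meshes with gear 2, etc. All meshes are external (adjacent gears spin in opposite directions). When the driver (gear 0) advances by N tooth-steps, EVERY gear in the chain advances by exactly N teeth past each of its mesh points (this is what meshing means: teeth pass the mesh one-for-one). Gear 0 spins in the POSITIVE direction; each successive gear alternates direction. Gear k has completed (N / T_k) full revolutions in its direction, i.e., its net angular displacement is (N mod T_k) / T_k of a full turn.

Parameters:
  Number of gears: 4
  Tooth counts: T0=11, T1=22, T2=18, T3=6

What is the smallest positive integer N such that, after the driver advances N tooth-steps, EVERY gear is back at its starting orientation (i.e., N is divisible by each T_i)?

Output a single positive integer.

Gear k returns to start when N is a multiple of T_k.
All gears at start simultaneously when N is a common multiple of [11, 22, 18, 6]; the smallest such N is lcm(11, 22, 18, 6).
Start: lcm = T0 = 11
Fold in T1=22: gcd(11, 22) = 11; lcm(11, 22) = 11 * 22 / 11 = 242 / 11 = 22
Fold in T2=18: gcd(22, 18) = 2; lcm(22, 18) = 22 * 18 / 2 = 396 / 2 = 198
Fold in T3=6: gcd(198, 6) = 6; lcm(198, 6) = 198 * 6 / 6 = 1188 / 6 = 198
Full cycle length = 198

Answer: 198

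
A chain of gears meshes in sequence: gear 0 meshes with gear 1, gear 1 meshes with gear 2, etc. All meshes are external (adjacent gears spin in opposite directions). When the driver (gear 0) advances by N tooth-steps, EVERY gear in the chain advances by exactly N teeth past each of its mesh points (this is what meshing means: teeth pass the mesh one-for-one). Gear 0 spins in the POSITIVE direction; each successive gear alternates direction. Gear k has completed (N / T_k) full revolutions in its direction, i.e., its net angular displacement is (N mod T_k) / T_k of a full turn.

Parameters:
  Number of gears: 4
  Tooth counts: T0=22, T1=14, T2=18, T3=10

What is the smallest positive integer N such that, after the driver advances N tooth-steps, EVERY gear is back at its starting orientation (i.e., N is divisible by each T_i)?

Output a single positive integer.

Gear k returns to start when N is a multiple of T_k.
All gears at start simultaneously when N is a common multiple of [22, 14, 18, 10]; the smallest such N is lcm(22, 14, 18, 10).
Start: lcm = T0 = 22
Fold in T1=14: gcd(22, 14) = 2; lcm(22, 14) = 22 * 14 / 2 = 308 / 2 = 154
Fold in T2=18: gcd(154, 18) = 2; lcm(154, 18) = 154 * 18 / 2 = 2772 / 2 = 1386
Fold in T3=10: gcd(1386, 10) = 2; lcm(1386, 10) = 1386 * 10 / 2 = 13860 / 2 = 6930
Full cycle length = 6930

Answer: 6930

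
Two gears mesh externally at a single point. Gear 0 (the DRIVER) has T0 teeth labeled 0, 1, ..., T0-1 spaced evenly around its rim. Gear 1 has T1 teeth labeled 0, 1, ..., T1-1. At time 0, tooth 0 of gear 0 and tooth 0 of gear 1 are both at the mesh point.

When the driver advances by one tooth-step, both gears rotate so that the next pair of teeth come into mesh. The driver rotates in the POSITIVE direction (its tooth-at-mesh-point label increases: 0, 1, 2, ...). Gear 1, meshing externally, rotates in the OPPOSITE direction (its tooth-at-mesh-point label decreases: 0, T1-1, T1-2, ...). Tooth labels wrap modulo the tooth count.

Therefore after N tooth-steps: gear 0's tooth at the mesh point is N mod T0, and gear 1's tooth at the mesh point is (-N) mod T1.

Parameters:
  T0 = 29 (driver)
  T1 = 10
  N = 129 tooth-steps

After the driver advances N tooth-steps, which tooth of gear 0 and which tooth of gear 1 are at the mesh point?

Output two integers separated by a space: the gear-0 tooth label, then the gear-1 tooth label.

Answer: 13 1

Derivation:
Gear 0 (driver, T0=29): tooth at mesh = N mod T0
  129 = 4 * 29 + 13, so 129 mod 29 = 13
  gear 0 tooth = 13
Gear 1 (driven, T1=10): tooth at mesh = (-N) mod T1
  129 = 12 * 10 + 9, so 129 mod 10 = 9
  (-129) mod 10 = (-9) mod 10 = 10 - 9 = 1
Mesh after 129 steps: gear-0 tooth 13 meets gear-1 tooth 1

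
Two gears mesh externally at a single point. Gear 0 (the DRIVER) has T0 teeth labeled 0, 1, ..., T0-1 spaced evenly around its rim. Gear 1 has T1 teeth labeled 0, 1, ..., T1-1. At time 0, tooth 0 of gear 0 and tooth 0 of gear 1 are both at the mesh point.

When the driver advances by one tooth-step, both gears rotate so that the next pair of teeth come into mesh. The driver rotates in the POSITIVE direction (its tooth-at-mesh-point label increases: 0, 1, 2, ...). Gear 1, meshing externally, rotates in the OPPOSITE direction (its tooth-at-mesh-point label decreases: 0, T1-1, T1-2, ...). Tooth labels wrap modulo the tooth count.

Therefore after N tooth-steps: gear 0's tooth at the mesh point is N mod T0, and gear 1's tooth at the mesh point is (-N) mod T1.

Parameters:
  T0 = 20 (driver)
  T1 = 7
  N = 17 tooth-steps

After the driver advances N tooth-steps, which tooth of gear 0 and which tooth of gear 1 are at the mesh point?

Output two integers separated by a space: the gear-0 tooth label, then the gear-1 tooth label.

Gear 0 (driver, T0=20): tooth at mesh = N mod T0
  17 = 0 * 20 + 17, so 17 mod 20 = 17
  gear 0 tooth = 17
Gear 1 (driven, T1=7): tooth at mesh = (-N) mod T1
  17 = 2 * 7 + 3, so 17 mod 7 = 3
  (-17) mod 7 = (-3) mod 7 = 7 - 3 = 4
Mesh after 17 steps: gear-0 tooth 17 meets gear-1 tooth 4

Answer: 17 4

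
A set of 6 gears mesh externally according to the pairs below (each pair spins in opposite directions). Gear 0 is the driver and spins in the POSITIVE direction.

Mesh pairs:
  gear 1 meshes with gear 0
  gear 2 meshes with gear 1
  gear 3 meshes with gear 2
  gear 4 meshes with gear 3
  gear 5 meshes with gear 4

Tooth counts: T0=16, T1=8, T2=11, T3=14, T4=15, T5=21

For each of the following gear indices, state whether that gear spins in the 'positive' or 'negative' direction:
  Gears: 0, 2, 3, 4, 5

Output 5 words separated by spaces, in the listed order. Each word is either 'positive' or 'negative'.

Gear 0 (driver): positive (depth 0)
  gear 1: meshes with gear 0 -> depth 1 -> negative (opposite of gear 0)
  gear 2: meshes with gear 1 -> depth 2 -> positive (opposite of gear 1)
  gear 3: meshes with gear 2 -> depth 3 -> negative (opposite of gear 2)
  gear 4: meshes with gear 3 -> depth 4 -> positive (opposite of gear 3)
  gear 5: meshes with gear 4 -> depth 5 -> negative (opposite of gear 4)
Queried indices 0, 2, 3, 4, 5 -> positive, positive, negative, positive, negative

Answer: positive positive negative positive negative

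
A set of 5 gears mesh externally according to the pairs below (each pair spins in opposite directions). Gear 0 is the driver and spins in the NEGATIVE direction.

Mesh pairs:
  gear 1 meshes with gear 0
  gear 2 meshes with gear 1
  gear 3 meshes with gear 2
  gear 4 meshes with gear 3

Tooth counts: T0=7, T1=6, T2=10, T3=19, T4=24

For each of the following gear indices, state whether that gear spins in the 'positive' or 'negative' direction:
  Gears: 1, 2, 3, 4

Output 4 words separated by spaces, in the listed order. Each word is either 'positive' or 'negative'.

Gear 0 (driver): negative (depth 0)
  gear 1: meshes with gear 0 -> depth 1 -> positive (opposite of gear 0)
  gear 2: meshes with gear 1 -> depth 2 -> negative (opposite of gear 1)
  gear 3: meshes with gear 2 -> depth 3 -> positive (opposite of gear 2)
  gear 4: meshes with gear 3 -> depth 4 -> negative (opposite of gear 3)
Queried indices 1, 2, 3, 4 -> positive, negative, positive, negative

Answer: positive negative positive negative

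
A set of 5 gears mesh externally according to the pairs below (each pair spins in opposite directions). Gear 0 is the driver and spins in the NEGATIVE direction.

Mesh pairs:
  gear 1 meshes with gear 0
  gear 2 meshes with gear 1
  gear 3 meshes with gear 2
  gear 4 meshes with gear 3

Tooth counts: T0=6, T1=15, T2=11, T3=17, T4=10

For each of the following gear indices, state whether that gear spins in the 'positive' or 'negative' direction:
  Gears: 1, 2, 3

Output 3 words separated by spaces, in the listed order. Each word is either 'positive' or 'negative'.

Gear 0 (driver): negative (depth 0)
  gear 1: meshes with gear 0 -> depth 1 -> positive (opposite of gear 0)
  gear 2: meshes with gear 1 -> depth 2 -> negative (opposite of gear 1)
  gear 3: meshes with gear 2 -> depth 3 -> positive (opposite of gear 2)
  gear 4: meshes with gear 3 -> depth 4 -> negative (opposite of gear 3)
Queried indices 1, 2, 3 -> positive, negative, positive

Answer: positive negative positive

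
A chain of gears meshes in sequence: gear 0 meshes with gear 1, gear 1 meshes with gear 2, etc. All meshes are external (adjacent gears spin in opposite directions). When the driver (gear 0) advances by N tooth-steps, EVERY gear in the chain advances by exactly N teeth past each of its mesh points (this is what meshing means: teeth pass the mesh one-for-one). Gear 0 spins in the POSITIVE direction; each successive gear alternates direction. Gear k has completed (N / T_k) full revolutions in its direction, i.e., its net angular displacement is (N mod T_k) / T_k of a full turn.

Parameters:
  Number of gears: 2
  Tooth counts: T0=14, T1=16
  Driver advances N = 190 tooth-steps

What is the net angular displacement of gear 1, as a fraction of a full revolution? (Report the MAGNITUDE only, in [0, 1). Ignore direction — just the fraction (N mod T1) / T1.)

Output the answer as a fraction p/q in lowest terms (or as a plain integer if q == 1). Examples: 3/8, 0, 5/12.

Answer: 7/8

Derivation:
Chain of 2 gears, tooth counts: [14, 16]
  gear 0: T0=14, direction=positive, advance = 190 mod 14 = 8 teeth = 8/14 turn
  gear 1: T1=16, direction=negative, advance = 190 mod 16 = 14 teeth = 14/16 turn
Gear 1: 190 mod 16 = 14
Fraction = 14 / 16 = 7/8 (gcd(14,16)=2) = 7/8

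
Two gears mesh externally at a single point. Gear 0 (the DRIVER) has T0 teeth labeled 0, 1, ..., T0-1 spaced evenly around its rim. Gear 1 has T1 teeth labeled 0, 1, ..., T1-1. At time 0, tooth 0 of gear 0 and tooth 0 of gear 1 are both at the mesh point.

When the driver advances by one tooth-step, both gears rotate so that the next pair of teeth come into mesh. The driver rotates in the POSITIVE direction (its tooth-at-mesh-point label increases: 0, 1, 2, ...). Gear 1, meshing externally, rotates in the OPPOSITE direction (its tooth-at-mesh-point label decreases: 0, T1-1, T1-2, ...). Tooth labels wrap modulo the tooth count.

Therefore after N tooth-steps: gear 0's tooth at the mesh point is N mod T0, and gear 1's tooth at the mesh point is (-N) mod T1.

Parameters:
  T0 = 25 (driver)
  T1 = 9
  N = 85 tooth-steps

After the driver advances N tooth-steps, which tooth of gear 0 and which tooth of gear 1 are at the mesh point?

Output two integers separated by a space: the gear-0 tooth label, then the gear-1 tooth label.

Gear 0 (driver, T0=25): tooth at mesh = N mod T0
  85 = 3 * 25 + 10, so 85 mod 25 = 10
  gear 0 tooth = 10
Gear 1 (driven, T1=9): tooth at mesh = (-N) mod T1
  85 = 9 * 9 + 4, so 85 mod 9 = 4
  (-85) mod 9 = (-4) mod 9 = 9 - 4 = 5
Mesh after 85 steps: gear-0 tooth 10 meets gear-1 tooth 5

Answer: 10 5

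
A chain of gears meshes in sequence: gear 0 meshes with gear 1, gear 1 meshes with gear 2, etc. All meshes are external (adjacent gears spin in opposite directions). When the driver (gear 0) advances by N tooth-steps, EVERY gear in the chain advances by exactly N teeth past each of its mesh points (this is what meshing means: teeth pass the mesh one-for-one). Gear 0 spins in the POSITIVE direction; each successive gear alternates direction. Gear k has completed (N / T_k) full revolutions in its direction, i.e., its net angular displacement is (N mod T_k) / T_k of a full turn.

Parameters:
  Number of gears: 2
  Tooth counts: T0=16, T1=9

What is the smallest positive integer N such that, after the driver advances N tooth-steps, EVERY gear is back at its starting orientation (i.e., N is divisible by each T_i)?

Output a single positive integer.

Answer: 144

Derivation:
Gear k returns to start when N is a multiple of T_k.
All gears at start simultaneously when N is a common multiple of [16, 9]; the smallest such N is lcm(16, 9).
Start: lcm = T0 = 16
Fold in T1=9: gcd(16, 9) = 1; lcm(16, 9) = 16 * 9 / 1 = 144 / 1 = 144
Full cycle length = 144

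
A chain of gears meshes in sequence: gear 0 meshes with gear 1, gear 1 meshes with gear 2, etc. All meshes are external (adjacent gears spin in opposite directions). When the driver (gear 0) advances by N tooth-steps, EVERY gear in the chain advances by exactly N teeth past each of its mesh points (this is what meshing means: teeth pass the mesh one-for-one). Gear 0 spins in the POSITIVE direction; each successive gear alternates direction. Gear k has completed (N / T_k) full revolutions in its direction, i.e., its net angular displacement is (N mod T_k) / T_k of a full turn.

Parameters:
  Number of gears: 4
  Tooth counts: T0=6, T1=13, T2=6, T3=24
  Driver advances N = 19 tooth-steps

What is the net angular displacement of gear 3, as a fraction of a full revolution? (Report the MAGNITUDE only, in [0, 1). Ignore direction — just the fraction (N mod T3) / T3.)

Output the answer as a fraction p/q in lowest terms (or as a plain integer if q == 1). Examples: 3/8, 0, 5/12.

Chain of 4 gears, tooth counts: [6, 13, 6, 24]
  gear 0: T0=6, direction=positive, advance = 19 mod 6 = 1 teeth = 1/6 turn
  gear 1: T1=13, direction=negative, advance = 19 mod 13 = 6 teeth = 6/13 turn
  gear 2: T2=6, direction=positive, advance = 19 mod 6 = 1 teeth = 1/6 turn
  gear 3: T3=24, direction=negative, advance = 19 mod 24 = 19 teeth = 19/24 turn
Gear 3: 19 mod 24 = 19
Fraction = 19 / 24 = 19/24 (gcd(19,24)=1) = 19/24

Answer: 19/24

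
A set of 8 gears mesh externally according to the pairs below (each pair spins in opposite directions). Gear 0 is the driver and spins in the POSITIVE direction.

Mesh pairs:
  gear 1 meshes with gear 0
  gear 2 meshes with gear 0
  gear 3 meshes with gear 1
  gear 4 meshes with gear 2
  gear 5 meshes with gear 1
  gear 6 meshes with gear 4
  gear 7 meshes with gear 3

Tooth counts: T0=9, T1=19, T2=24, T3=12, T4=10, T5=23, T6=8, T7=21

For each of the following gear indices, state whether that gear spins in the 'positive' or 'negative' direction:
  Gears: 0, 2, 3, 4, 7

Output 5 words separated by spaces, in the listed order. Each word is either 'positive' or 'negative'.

Answer: positive negative positive positive negative

Derivation:
Gear 0 (driver): positive (depth 0)
  gear 1: meshes with gear 0 -> depth 1 -> negative (opposite of gear 0)
  gear 2: meshes with gear 0 -> depth 1 -> negative (opposite of gear 0)
  gear 3: meshes with gear 1 -> depth 2 -> positive (opposite of gear 1)
  gear 4: meshes with gear 2 -> depth 2 -> positive (opposite of gear 2)
  gear 5: meshes with gear 1 -> depth 2 -> positive (opposite of gear 1)
  gear 6: meshes with gear 4 -> depth 3 -> negative (opposite of gear 4)
  gear 7: meshes with gear 3 -> depth 3 -> negative (opposite of gear 3)
Queried indices 0, 2, 3, 4, 7 -> positive, negative, positive, positive, negative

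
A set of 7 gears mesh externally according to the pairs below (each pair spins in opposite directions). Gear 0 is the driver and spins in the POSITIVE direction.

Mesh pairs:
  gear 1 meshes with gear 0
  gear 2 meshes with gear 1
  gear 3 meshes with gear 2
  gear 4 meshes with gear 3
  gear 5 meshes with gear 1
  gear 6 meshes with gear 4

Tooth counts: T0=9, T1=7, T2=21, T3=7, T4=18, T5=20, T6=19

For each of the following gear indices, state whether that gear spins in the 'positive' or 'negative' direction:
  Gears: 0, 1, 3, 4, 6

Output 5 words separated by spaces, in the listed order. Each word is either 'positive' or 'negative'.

Gear 0 (driver): positive (depth 0)
  gear 1: meshes with gear 0 -> depth 1 -> negative (opposite of gear 0)
  gear 2: meshes with gear 1 -> depth 2 -> positive (opposite of gear 1)
  gear 3: meshes with gear 2 -> depth 3 -> negative (opposite of gear 2)
  gear 4: meshes with gear 3 -> depth 4 -> positive (opposite of gear 3)
  gear 5: meshes with gear 1 -> depth 2 -> positive (opposite of gear 1)
  gear 6: meshes with gear 4 -> depth 5 -> negative (opposite of gear 4)
Queried indices 0, 1, 3, 4, 6 -> positive, negative, negative, positive, negative

Answer: positive negative negative positive negative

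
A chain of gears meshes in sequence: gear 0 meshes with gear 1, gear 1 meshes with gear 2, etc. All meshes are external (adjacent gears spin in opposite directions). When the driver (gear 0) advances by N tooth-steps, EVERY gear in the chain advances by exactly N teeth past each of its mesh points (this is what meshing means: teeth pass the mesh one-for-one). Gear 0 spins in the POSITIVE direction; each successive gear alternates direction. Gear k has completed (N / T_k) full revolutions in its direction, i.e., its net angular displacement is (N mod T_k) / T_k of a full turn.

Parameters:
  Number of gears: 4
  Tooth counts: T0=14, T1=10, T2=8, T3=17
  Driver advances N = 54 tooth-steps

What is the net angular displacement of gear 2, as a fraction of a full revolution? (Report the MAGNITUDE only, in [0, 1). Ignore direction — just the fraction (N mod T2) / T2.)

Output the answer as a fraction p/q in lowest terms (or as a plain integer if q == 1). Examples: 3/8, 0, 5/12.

Chain of 4 gears, tooth counts: [14, 10, 8, 17]
  gear 0: T0=14, direction=positive, advance = 54 mod 14 = 12 teeth = 12/14 turn
  gear 1: T1=10, direction=negative, advance = 54 mod 10 = 4 teeth = 4/10 turn
  gear 2: T2=8, direction=positive, advance = 54 mod 8 = 6 teeth = 6/8 turn
  gear 3: T3=17, direction=negative, advance = 54 mod 17 = 3 teeth = 3/17 turn
Gear 2: 54 mod 8 = 6
Fraction = 6 / 8 = 3/4 (gcd(6,8)=2) = 3/4

Answer: 3/4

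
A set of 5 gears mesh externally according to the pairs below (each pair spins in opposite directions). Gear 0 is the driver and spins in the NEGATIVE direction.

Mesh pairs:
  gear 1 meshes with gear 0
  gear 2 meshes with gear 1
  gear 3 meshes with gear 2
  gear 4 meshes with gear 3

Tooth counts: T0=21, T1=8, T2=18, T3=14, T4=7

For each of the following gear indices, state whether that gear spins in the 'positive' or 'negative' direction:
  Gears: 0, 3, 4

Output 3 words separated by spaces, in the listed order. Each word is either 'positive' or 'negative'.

Gear 0 (driver): negative (depth 0)
  gear 1: meshes with gear 0 -> depth 1 -> positive (opposite of gear 0)
  gear 2: meshes with gear 1 -> depth 2 -> negative (opposite of gear 1)
  gear 3: meshes with gear 2 -> depth 3 -> positive (opposite of gear 2)
  gear 4: meshes with gear 3 -> depth 4 -> negative (opposite of gear 3)
Queried indices 0, 3, 4 -> negative, positive, negative

Answer: negative positive negative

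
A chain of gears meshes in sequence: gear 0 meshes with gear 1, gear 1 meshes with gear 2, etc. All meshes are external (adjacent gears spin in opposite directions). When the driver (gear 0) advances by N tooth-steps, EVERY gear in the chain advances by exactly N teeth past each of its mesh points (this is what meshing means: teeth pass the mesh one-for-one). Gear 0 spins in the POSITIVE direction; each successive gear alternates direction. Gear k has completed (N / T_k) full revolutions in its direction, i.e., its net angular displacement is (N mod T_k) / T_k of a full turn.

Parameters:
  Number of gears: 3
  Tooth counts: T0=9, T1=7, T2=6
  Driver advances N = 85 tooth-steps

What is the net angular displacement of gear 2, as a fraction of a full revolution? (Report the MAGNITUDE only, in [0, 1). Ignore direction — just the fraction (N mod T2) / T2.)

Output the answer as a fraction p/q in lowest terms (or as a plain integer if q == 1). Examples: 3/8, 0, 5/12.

Chain of 3 gears, tooth counts: [9, 7, 6]
  gear 0: T0=9, direction=positive, advance = 85 mod 9 = 4 teeth = 4/9 turn
  gear 1: T1=7, direction=negative, advance = 85 mod 7 = 1 teeth = 1/7 turn
  gear 2: T2=6, direction=positive, advance = 85 mod 6 = 1 teeth = 1/6 turn
Gear 2: 85 mod 6 = 1
Fraction = 1 / 6 = 1/6 (gcd(1,6)=1) = 1/6

Answer: 1/6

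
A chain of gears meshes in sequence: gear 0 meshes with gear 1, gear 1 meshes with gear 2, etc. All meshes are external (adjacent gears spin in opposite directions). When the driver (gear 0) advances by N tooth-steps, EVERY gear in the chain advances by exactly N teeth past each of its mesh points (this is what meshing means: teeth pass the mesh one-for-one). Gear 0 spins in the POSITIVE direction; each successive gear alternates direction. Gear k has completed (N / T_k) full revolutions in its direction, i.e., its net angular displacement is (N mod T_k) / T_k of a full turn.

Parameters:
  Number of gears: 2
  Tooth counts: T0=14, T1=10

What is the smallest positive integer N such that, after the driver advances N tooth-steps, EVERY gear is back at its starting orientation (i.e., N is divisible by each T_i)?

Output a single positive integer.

Answer: 70

Derivation:
Gear k returns to start when N is a multiple of T_k.
All gears at start simultaneously when N is a common multiple of [14, 10]; the smallest such N is lcm(14, 10).
Start: lcm = T0 = 14
Fold in T1=10: gcd(14, 10) = 2; lcm(14, 10) = 14 * 10 / 2 = 140 / 2 = 70
Full cycle length = 70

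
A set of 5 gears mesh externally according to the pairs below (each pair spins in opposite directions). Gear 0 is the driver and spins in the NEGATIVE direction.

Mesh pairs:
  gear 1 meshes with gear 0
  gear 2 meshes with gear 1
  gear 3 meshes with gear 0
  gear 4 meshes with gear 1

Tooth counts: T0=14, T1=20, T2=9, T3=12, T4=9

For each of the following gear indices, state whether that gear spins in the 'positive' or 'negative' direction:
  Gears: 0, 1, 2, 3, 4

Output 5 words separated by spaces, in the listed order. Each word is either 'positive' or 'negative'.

Answer: negative positive negative positive negative

Derivation:
Gear 0 (driver): negative (depth 0)
  gear 1: meshes with gear 0 -> depth 1 -> positive (opposite of gear 0)
  gear 2: meshes with gear 1 -> depth 2 -> negative (opposite of gear 1)
  gear 3: meshes with gear 0 -> depth 1 -> positive (opposite of gear 0)
  gear 4: meshes with gear 1 -> depth 2 -> negative (opposite of gear 1)
Queried indices 0, 1, 2, 3, 4 -> negative, positive, negative, positive, negative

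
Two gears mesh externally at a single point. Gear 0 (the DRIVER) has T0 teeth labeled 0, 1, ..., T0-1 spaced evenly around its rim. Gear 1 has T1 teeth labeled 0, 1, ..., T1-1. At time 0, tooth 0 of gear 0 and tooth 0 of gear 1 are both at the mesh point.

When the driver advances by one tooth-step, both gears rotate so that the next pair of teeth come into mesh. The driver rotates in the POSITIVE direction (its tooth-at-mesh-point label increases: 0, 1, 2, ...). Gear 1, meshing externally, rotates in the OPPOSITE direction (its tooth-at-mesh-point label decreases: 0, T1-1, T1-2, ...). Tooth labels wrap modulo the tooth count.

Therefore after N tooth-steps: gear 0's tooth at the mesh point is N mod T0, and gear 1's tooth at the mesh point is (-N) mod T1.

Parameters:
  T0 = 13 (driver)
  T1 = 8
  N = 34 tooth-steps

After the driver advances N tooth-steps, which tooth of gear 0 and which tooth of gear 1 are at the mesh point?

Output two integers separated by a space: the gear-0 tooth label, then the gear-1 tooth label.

Answer: 8 6

Derivation:
Gear 0 (driver, T0=13): tooth at mesh = N mod T0
  34 = 2 * 13 + 8, so 34 mod 13 = 8
  gear 0 tooth = 8
Gear 1 (driven, T1=8): tooth at mesh = (-N) mod T1
  34 = 4 * 8 + 2, so 34 mod 8 = 2
  (-34) mod 8 = (-2) mod 8 = 8 - 2 = 6
Mesh after 34 steps: gear-0 tooth 8 meets gear-1 tooth 6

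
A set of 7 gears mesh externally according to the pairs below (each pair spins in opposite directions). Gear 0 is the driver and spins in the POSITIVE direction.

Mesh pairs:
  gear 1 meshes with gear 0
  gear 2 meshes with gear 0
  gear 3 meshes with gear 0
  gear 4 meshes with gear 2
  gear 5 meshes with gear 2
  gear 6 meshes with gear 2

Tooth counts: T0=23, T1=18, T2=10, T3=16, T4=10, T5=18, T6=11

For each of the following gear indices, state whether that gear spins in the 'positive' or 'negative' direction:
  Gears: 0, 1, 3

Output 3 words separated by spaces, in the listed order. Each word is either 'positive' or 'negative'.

Gear 0 (driver): positive (depth 0)
  gear 1: meshes with gear 0 -> depth 1 -> negative (opposite of gear 0)
  gear 2: meshes with gear 0 -> depth 1 -> negative (opposite of gear 0)
  gear 3: meshes with gear 0 -> depth 1 -> negative (opposite of gear 0)
  gear 4: meshes with gear 2 -> depth 2 -> positive (opposite of gear 2)
  gear 5: meshes with gear 2 -> depth 2 -> positive (opposite of gear 2)
  gear 6: meshes with gear 2 -> depth 2 -> positive (opposite of gear 2)
Queried indices 0, 1, 3 -> positive, negative, negative

Answer: positive negative negative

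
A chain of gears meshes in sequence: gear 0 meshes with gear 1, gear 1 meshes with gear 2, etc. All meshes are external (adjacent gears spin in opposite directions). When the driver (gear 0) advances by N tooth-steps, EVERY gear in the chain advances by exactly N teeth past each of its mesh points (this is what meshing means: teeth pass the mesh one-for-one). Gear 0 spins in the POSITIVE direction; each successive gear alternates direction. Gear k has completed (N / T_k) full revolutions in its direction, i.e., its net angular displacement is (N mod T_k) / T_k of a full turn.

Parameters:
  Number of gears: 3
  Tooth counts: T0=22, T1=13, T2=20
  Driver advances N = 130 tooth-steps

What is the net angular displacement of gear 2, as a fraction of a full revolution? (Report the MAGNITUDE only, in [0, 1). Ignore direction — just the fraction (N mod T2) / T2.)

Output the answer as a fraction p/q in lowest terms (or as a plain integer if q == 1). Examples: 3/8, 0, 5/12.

Answer: 1/2

Derivation:
Chain of 3 gears, tooth counts: [22, 13, 20]
  gear 0: T0=22, direction=positive, advance = 130 mod 22 = 20 teeth = 20/22 turn
  gear 1: T1=13, direction=negative, advance = 130 mod 13 = 0 teeth = 0/13 turn
  gear 2: T2=20, direction=positive, advance = 130 mod 20 = 10 teeth = 10/20 turn
Gear 2: 130 mod 20 = 10
Fraction = 10 / 20 = 1/2 (gcd(10,20)=10) = 1/2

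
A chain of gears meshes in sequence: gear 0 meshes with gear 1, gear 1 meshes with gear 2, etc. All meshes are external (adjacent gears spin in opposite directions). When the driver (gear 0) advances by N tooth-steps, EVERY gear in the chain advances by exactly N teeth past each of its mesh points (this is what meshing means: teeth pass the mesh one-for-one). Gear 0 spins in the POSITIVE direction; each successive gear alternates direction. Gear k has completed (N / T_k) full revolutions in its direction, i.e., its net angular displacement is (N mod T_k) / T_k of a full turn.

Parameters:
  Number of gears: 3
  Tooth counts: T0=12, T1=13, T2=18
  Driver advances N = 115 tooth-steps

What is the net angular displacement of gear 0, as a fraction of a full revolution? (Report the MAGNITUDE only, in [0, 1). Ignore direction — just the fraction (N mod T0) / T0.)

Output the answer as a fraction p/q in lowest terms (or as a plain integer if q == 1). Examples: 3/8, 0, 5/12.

Answer: 7/12

Derivation:
Chain of 3 gears, tooth counts: [12, 13, 18]
  gear 0: T0=12, direction=positive, advance = 115 mod 12 = 7 teeth = 7/12 turn
  gear 1: T1=13, direction=negative, advance = 115 mod 13 = 11 teeth = 11/13 turn
  gear 2: T2=18, direction=positive, advance = 115 mod 18 = 7 teeth = 7/18 turn
Gear 0: 115 mod 12 = 7
Fraction = 7 / 12 = 7/12 (gcd(7,12)=1) = 7/12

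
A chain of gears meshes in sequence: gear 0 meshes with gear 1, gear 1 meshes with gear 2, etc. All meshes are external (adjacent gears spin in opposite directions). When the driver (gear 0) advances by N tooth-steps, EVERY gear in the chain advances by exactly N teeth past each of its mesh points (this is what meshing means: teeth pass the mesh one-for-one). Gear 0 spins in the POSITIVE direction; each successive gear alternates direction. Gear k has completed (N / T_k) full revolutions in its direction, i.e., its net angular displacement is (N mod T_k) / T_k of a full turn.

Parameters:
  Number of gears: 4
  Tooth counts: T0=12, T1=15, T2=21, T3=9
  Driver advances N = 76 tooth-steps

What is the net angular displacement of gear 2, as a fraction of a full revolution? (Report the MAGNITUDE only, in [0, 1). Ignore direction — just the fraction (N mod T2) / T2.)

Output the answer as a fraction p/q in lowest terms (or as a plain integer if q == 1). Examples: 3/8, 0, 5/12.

Answer: 13/21

Derivation:
Chain of 4 gears, tooth counts: [12, 15, 21, 9]
  gear 0: T0=12, direction=positive, advance = 76 mod 12 = 4 teeth = 4/12 turn
  gear 1: T1=15, direction=negative, advance = 76 mod 15 = 1 teeth = 1/15 turn
  gear 2: T2=21, direction=positive, advance = 76 mod 21 = 13 teeth = 13/21 turn
  gear 3: T3=9, direction=negative, advance = 76 mod 9 = 4 teeth = 4/9 turn
Gear 2: 76 mod 21 = 13
Fraction = 13 / 21 = 13/21 (gcd(13,21)=1) = 13/21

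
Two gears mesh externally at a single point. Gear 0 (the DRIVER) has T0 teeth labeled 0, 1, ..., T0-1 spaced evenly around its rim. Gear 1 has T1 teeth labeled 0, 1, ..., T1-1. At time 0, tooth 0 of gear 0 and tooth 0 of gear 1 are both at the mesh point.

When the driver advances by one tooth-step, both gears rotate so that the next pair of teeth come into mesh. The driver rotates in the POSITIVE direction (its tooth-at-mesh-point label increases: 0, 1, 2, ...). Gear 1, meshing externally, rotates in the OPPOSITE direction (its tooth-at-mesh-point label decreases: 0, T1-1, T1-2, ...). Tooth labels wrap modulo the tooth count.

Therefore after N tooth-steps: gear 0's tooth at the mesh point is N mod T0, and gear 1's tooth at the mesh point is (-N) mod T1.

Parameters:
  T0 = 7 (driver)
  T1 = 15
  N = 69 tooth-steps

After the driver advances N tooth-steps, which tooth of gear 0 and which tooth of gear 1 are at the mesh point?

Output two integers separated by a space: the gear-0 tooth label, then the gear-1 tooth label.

Gear 0 (driver, T0=7): tooth at mesh = N mod T0
  69 = 9 * 7 + 6, so 69 mod 7 = 6
  gear 0 tooth = 6
Gear 1 (driven, T1=15): tooth at mesh = (-N) mod T1
  69 = 4 * 15 + 9, so 69 mod 15 = 9
  (-69) mod 15 = (-9) mod 15 = 15 - 9 = 6
Mesh after 69 steps: gear-0 tooth 6 meets gear-1 tooth 6

Answer: 6 6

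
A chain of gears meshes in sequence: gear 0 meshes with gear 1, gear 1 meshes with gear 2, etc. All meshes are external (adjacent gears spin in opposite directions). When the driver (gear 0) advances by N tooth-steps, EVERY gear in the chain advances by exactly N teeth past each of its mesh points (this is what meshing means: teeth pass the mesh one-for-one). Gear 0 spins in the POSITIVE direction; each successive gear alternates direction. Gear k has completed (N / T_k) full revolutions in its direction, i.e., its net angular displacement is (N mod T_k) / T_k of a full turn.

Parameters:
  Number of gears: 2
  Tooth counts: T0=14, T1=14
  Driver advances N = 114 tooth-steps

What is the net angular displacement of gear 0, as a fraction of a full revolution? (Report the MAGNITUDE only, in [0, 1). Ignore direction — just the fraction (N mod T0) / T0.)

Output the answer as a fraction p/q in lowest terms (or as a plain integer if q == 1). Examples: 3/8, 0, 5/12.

Chain of 2 gears, tooth counts: [14, 14]
  gear 0: T0=14, direction=positive, advance = 114 mod 14 = 2 teeth = 2/14 turn
  gear 1: T1=14, direction=negative, advance = 114 mod 14 = 2 teeth = 2/14 turn
Gear 0: 114 mod 14 = 2
Fraction = 2 / 14 = 1/7 (gcd(2,14)=2) = 1/7

Answer: 1/7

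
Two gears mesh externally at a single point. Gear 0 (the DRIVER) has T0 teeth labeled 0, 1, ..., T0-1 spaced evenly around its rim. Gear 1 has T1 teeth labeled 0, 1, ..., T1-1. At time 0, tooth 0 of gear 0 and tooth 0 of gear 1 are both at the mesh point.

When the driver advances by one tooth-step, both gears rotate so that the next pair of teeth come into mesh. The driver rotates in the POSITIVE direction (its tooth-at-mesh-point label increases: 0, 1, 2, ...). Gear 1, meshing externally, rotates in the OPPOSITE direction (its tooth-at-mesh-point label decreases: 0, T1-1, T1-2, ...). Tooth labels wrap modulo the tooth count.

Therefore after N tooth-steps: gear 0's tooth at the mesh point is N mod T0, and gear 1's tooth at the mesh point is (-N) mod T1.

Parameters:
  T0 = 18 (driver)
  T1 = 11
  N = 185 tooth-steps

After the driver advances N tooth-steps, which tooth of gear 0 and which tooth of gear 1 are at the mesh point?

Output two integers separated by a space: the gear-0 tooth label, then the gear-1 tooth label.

Gear 0 (driver, T0=18): tooth at mesh = N mod T0
  185 = 10 * 18 + 5, so 185 mod 18 = 5
  gear 0 tooth = 5
Gear 1 (driven, T1=11): tooth at mesh = (-N) mod T1
  185 = 16 * 11 + 9, so 185 mod 11 = 9
  (-185) mod 11 = (-9) mod 11 = 11 - 9 = 2
Mesh after 185 steps: gear-0 tooth 5 meets gear-1 tooth 2

Answer: 5 2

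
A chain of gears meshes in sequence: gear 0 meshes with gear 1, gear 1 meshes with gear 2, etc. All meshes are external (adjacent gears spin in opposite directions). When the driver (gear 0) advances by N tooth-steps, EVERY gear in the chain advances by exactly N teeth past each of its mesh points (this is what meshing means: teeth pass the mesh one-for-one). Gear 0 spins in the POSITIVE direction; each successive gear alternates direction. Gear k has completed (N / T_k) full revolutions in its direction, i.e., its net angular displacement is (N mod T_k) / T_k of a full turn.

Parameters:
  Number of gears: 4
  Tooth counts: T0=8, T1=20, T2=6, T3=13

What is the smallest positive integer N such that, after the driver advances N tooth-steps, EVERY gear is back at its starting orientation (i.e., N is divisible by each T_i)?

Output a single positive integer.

Answer: 1560

Derivation:
Gear k returns to start when N is a multiple of T_k.
All gears at start simultaneously when N is a common multiple of [8, 20, 6, 13]; the smallest such N is lcm(8, 20, 6, 13).
Start: lcm = T0 = 8
Fold in T1=20: gcd(8, 20) = 4; lcm(8, 20) = 8 * 20 / 4 = 160 / 4 = 40
Fold in T2=6: gcd(40, 6) = 2; lcm(40, 6) = 40 * 6 / 2 = 240 / 2 = 120
Fold in T3=13: gcd(120, 13) = 1; lcm(120, 13) = 120 * 13 / 1 = 1560 / 1 = 1560
Full cycle length = 1560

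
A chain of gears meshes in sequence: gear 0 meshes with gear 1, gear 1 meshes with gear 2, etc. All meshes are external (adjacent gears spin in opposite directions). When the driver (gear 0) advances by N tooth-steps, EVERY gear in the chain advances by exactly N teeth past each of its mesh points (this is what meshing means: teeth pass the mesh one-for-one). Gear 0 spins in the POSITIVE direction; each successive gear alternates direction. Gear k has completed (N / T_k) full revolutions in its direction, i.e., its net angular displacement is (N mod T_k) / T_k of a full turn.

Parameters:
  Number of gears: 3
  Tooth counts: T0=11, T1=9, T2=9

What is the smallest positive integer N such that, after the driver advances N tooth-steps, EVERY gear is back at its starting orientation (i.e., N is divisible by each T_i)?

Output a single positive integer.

Gear k returns to start when N is a multiple of T_k.
All gears at start simultaneously when N is a common multiple of [11, 9, 9]; the smallest such N is lcm(11, 9, 9).
Start: lcm = T0 = 11
Fold in T1=9: gcd(11, 9) = 1; lcm(11, 9) = 11 * 9 / 1 = 99 / 1 = 99
Fold in T2=9: gcd(99, 9) = 9; lcm(99, 9) = 99 * 9 / 9 = 891 / 9 = 99
Full cycle length = 99

Answer: 99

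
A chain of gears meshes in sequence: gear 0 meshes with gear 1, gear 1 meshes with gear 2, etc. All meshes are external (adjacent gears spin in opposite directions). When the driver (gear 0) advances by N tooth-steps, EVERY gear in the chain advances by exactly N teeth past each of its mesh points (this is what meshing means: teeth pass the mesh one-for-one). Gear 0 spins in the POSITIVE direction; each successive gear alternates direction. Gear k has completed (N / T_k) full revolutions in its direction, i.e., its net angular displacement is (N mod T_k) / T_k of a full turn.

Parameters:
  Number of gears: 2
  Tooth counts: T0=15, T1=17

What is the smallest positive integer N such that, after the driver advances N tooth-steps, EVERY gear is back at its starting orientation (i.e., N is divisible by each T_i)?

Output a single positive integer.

Gear k returns to start when N is a multiple of T_k.
All gears at start simultaneously when N is a common multiple of [15, 17]; the smallest such N is lcm(15, 17).
Start: lcm = T0 = 15
Fold in T1=17: gcd(15, 17) = 1; lcm(15, 17) = 15 * 17 / 1 = 255 / 1 = 255
Full cycle length = 255

Answer: 255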